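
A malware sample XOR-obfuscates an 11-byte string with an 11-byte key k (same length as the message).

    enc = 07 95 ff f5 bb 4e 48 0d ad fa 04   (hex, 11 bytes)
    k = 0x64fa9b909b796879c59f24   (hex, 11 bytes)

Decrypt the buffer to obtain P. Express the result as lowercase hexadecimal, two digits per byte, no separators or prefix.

byte 0: 07 xor 64 = 63
byte 1: 95 xor fa = 6f
byte 2: ff xor 9b = 64
byte 3: f5 xor 90 = 65
byte 4: bb xor 9b = 20
byte 5: 4e xor 79 = 37
byte 6: 48 xor 68 = 20
byte 7: 0d xor 79 = 74
byte 8: ad xor c5 = 68
byte 9: fa xor 9f = 65
byte 10: 04 xor 24 = 20

636f646520372074686520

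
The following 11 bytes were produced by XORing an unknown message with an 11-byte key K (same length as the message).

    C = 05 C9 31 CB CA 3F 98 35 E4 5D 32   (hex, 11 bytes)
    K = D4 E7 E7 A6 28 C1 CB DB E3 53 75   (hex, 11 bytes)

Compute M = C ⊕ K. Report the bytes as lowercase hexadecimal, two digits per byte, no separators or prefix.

  5 ⊕ 212 = 209
201 ⊕ 231 =  46
 49 ⊕ 231 = 214
203 ⊕ 166 = 109
202 ⊕  40 = 226
 63 ⊕ 193 = 254
152 ⊕ 203 =  83
 53 ⊕ 219 = 238
228 ⊕ 227 =   7
 93 ⊕  83 =  14
 50 ⊕ 117 =  71

d12ed66de2fe53ee070e47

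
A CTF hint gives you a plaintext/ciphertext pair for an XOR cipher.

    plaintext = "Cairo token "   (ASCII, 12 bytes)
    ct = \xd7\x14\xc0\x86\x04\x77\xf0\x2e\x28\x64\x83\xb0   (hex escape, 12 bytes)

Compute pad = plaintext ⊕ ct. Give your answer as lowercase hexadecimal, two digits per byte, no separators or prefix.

Since ct = plaintext ⊕ pad, XORing both sides with plaintext gives pad = plaintext ⊕ ct.
43 ⊕ d7 = 94
61 ⊕ 14 = 75
69 ⊕ c0 = a9
72 ⊕ 86 = f4
6f ⊕ 04 = 6b
20 ⊕ 77 = 57
74 ⊕ f0 = 84
6f ⊕ 2e = 41
6b ⊕ 28 = 43
65 ⊕ 64 = 01
6e ⊕ 83 = ed
20 ⊕ b0 = 90

9475a9f46b5784414301ed90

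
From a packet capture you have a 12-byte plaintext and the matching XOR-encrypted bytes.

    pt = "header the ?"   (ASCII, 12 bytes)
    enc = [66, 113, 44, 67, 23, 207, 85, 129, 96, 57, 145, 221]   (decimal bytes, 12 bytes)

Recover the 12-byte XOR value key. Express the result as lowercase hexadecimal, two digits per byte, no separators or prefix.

Since enc = pt ⊕ key, XORing both sides with pt gives key = pt ⊕ enc.
byte 0: 104 ^  66 =  42
byte 1: 101 ^ 113 =  20
byte 2:  97 ^  44 =  77
byte 3: 100 ^  67 =  39
byte 4: 101 ^  23 = 114
byte 5: 114 ^ 207 = 189
byte 6:  32 ^  85 = 117
byte 7: 116 ^ 129 = 245
byte 8: 104 ^  96 =   8
byte 9: 101 ^  57 =  92
byte 10:  32 ^ 145 = 177
byte 11:  63 ^ 221 = 226

2a144d2772bd75f5085cb1e2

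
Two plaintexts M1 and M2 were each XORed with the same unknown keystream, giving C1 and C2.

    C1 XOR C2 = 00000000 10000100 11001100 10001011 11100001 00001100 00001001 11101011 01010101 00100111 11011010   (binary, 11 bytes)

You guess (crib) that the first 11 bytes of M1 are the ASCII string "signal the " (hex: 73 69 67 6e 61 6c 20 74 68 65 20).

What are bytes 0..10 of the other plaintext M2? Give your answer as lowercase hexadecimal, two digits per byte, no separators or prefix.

Since C1 ⊕ C2 = M1 ⊕ M2, XORing with the guessed M1 bytes yields the corresponding M2 bytes: M2 = (C1 ⊕ C2) ⊕ M1.
00 ⊕ 73 = 73
84 ⊕ 69 = ed
cc ⊕ 67 = ab
8b ⊕ 6e = e5
e1 ⊕ 61 = 80
0c ⊕ 6c = 60
09 ⊕ 20 = 29
eb ⊕ 74 = 9f
55 ⊕ 68 = 3d
27 ⊕ 65 = 42
da ⊕ 20 = fa

73edabe58060299f3d42fa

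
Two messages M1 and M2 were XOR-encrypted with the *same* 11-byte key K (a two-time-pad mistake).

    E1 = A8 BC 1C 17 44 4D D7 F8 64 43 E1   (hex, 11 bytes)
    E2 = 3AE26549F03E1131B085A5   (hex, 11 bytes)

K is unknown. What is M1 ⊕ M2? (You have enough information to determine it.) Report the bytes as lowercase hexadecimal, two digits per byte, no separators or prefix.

E1 ⊕ E2 = (M1 ⊕ K) ⊕ (M2 ⊕ K) = M1 ⊕ M2 — the shared key cancels under XOR.
byte 0: a8 XOR 3a = 92
byte 1: bc XOR e2 = 5e
byte 2: 1c XOR 65 = 79
byte 3: 17 XOR 49 = 5e
byte 4: 44 XOR f0 = b4
byte 5: 4d XOR 3e = 73
byte 6: d7 XOR 11 = c6
byte 7: f8 XOR 31 = c9
byte 8: 64 XOR b0 = d4
byte 9: 43 XOR 85 = c6
byte 10: e1 XOR a5 = 44

925e795eb473c6c9d4c644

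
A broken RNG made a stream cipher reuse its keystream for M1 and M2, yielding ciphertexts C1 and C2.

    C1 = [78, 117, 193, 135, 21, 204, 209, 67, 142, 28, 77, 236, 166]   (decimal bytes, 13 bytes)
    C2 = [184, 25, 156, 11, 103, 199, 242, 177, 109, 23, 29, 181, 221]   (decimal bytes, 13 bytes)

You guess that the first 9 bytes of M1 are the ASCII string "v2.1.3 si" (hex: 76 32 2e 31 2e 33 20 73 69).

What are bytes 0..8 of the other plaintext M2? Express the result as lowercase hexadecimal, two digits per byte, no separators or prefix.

First, C1 ⊕ C2 = (M1 ⊕ K) ⊕ (M2 ⊕ K) = M1 ⊕ M2, so the key drops out. Then M2 = (M1 ⊕ M2) ⊕ M1 over the first 9 bytes.
byte 0: (4e ^ b8) ^ 76 = f6 ^ 76 = 80
byte 1: (75 ^ 19) ^ 32 = 6c ^ 32 = 5e
byte 2: (c1 ^ 9c) ^ 2e = 5d ^ 2e = 73
byte 3: (87 ^ 0b) ^ 31 = 8c ^ 31 = bd
byte 4: (15 ^ 67) ^ 2e = 72 ^ 2e = 5c
byte 5: (cc ^ c7) ^ 33 = 0b ^ 33 = 38
byte 6: (d1 ^ f2) ^ 20 = 23 ^ 20 = 03
byte 7: (43 ^ b1) ^ 73 = f2 ^ 73 = 81
byte 8: (8e ^ 6d) ^ 69 = e3 ^ 69 = 8a

805e73bd5c3803818a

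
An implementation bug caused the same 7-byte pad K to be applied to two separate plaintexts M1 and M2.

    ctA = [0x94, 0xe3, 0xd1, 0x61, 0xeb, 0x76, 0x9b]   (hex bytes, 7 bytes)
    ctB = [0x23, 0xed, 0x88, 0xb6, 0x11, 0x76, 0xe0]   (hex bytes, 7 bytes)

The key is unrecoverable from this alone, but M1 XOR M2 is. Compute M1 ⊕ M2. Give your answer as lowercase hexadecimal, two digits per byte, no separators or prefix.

b70e59d7fa007b

ctA ⊕ ctB = (M1 ⊕ K) ⊕ (M2 ⊕ K) = M1 ⊕ M2 — the shared key cancels under XOR.
byte 0: 10010100 ⊕ 00100011 = 10110111
byte 1: 11100011 ⊕ 11101101 = 00001110
byte 2: 11010001 ⊕ 10001000 = 01011001
byte 3: 01100001 ⊕ 10110110 = 11010111
byte 4: 11101011 ⊕ 00010001 = 11111010
byte 5: 01110110 ⊕ 01110110 = 00000000
byte 6: 10011011 ⊕ 11100000 = 01111011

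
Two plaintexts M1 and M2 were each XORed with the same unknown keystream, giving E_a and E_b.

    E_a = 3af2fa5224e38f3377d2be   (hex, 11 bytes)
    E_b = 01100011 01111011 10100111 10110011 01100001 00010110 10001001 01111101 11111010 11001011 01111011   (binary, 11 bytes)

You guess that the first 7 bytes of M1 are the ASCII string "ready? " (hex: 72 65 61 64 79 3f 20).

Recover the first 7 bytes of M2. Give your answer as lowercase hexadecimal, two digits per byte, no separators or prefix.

2bec3c853cca26

First, E_a ⊕ E_b = (M1 ⊕ K) ⊕ (M2 ⊕ K) = M1 ⊕ M2, so the key drops out. Then M2 = (M1 ⊕ M2) ⊕ M1 over the first 7 bytes.
byte 0: (3a ^ 63) ^ 72 = 59 ^ 72 = 2b
byte 1: (f2 ^ 7b) ^ 65 = 89 ^ 65 = ec
byte 2: (fa ^ a7) ^ 61 = 5d ^ 61 = 3c
byte 3: (52 ^ b3) ^ 64 = e1 ^ 64 = 85
byte 4: (24 ^ 61) ^ 79 = 45 ^ 79 = 3c
byte 5: (e3 ^ 16) ^ 3f = f5 ^ 3f = ca
byte 6: (8f ^ 89) ^ 20 = 06 ^ 20 = 26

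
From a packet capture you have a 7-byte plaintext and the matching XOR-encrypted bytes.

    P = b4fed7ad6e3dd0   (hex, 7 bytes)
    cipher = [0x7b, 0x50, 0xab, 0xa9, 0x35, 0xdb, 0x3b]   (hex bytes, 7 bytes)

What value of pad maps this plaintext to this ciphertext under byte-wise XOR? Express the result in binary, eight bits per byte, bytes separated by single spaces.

11001111 10101110 01111100 00000100 01011011 11100110 11101011

Since cipher = P ⊕ pad, XORing both sides with P gives pad = P ⊕ cipher.
byte 0: 10110100 ^ 01111011 = 11001111
byte 1: 11111110 ^ 01010000 = 10101110
byte 2: 11010111 ^ 10101011 = 01111100
byte 3: 10101101 ^ 10101001 = 00000100
byte 4: 01101110 ^ 00110101 = 01011011
byte 5: 00111101 ^ 11011011 = 11100110
byte 6: 11010000 ^ 00111011 = 11101011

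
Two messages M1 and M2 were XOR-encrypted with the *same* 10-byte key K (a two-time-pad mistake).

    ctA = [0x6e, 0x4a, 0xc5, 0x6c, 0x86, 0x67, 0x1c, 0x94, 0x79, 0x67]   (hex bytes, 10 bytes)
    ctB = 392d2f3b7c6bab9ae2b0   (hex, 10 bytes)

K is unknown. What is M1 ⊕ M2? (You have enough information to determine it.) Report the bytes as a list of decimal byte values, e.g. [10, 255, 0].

[87, 103, 234, 87, 250, 12, 183, 14, 155, 215]

ctA ⊕ ctB = (M1 ⊕ K) ⊕ (M2 ⊕ K) = M1 ⊕ M2 — the shared key cancels under XOR.
6e xor 39 = 57
4a xor 2d = 67
c5 xor 2f = ea
6c xor 3b = 57
86 xor 7c = fa
67 xor 6b = 0c
1c xor ab = b7
94 xor 9a = 0e
79 xor e2 = 9b
67 xor b0 = d7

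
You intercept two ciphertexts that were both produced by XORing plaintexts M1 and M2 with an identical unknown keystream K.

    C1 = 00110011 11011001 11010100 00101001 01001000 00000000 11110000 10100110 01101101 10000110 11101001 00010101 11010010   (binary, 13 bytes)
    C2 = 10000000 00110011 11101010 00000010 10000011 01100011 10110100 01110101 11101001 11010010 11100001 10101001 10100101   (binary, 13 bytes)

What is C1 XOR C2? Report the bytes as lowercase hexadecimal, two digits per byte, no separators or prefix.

C1 ⊕ C2 = (M1 ⊕ K) ⊕ (M2 ⊕ K) = M1 ⊕ M2 — the shared key cancels under XOR.
33 ^ 80 = b3
d9 ^ 33 = ea
d4 ^ ea = 3e
29 ^ 02 = 2b
48 ^ 83 = cb
00 ^ 63 = 63
f0 ^ b4 = 44
a6 ^ 75 = d3
6d ^ e9 = 84
86 ^ d2 = 54
e9 ^ e1 = 08
15 ^ a9 = bc
d2 ^ a5 = 77

b3ea3e2bcb6344d3845408bc77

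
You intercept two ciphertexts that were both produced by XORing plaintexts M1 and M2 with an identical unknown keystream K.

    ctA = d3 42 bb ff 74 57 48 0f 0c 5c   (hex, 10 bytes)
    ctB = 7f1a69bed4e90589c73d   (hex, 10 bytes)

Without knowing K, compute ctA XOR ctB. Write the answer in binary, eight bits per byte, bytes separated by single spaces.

10101100 01011000 11010010 01000001 10100000 10111110 01001101 10000110 11001011 01100001

ctA ⊕ ctB = (M1 ⊕ K) ⊕ (M2 ⊕ K) = M1 ⊕ M2 — the shared key cancels under XOR.
byte 0: d3 xor 7f = ac
byte 1: 42 xor 1a = 58
byte 2: bb xor 69 = d2
byte 3: ff xor be = 41
byte 4: 74 xor d4 = a0
byte 5: 57 xor e9 = be
byte 6: 48 xor 05 = 4d
byte 7: 0f xor 89 = 86
byte 8: 0c xor c7 = cb
byte 9: 5c xor 3d = 61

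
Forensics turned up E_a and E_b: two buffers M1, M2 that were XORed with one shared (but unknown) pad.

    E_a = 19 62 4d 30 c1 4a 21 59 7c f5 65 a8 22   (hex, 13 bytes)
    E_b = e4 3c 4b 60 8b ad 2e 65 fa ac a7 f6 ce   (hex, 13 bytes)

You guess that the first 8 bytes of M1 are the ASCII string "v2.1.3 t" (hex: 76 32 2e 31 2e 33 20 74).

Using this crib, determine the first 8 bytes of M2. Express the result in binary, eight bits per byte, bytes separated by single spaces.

First, E_a ⊕ E_b = (M1 ⊕ K) ⊕ (M2 ⊕ K) = M1 ⊕ M2, so the key drops out. Then M2 = (M1 ⊕ M2) ⊕ M1 over the first 8 bytes.
byte 0: (19 ⊕ e4) ⊕ 76 = fd ⊕ 76 = 8b
byte 1: (62 ⊕ 3c) ⊕ 32 = 5e ⊕ 32 = 6c
byte 2: (4d ⊕ 4b) ⊕ 2e = 06 ⊕ 2e = 28
byte 3: (30 ⊕ 60) ⊕ 31 = 50 ⊕ 31 = 61
byte 4: (c1 ⊕ 8b) ⊕ 2e = 4a ⊕ 2e = 64
byte 5: (4a ⊕ ad) ⊕ 33 = e7 ⊕ 33 = d4
byte 6: (21 ⊕ 2e) ⊕ 20 = 0f ⊕ 20 = 2f
byte 7: (59 ⊕ 65) ⊕ 74 = 3c ⊕ 74 = 48

10001011 01101100 00101000 01100001 01100100 11010100 00101111 01001000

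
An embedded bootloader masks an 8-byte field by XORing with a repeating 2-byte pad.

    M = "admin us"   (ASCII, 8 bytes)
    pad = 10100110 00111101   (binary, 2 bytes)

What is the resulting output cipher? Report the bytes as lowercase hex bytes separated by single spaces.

The 2-byte key repeats, so the effective keystream is a6 3d a6 3d a6 3d a6 3d.
byte 0:  97 xor 166 = 199
byte 1: 100 xor  61 =  89
byte 2: 109 xor 166 = 203
byte 3: 105 xor  61 =  84
byte 4: 110 xor 166 = 200
byte 5:  32 xor  61 =  29
byte 6: 117 xor 166 = 211
byte 7: 115 xor  61 =  78

c7 59 cb 54 c8 1d d3 4e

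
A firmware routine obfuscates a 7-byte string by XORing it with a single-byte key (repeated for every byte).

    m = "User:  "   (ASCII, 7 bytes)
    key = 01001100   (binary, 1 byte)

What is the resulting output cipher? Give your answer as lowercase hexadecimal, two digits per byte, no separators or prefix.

193f293e766c6c

The 1-byte key repeats, so the effective keystream is 4c 4c 4c 4c 4c 4c 4c.
byte 0: 55 XOR 4c = 19
byte 1: 73 XOR 4c = 3f
byte 2: 65 XOR 4c = 29
byte 3: 72 XOR 4c = 3e
byte 4: 3a XOR 4c = 76
byte 5: 20 XOR 4c = 6c
byte 6: 20 XOR 4c = 6c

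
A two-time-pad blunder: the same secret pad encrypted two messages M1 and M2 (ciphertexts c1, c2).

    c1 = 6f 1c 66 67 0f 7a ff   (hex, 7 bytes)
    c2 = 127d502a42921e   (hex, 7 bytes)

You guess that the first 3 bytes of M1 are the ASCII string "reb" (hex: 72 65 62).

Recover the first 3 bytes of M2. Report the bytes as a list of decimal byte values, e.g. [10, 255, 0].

[15, 4, 84]

First, c1 ⊕ c2 = (M1 ⊕ K) ⊕ (M2 ⊕ K) = M1 ⊕ M2, so the key drops out. Then M2 = (M1 ⊕ M2) ⊕ M1 over the first 3 bytes.
byte 0: (6f xor 12) xor 72 = 7d xor 72 = 0f
byte 1: (1c xor 7d) xor 65 = 61 xor 65 = 04
byte 2: (66 xor 50) xor 62 = 36 xor 62 = 54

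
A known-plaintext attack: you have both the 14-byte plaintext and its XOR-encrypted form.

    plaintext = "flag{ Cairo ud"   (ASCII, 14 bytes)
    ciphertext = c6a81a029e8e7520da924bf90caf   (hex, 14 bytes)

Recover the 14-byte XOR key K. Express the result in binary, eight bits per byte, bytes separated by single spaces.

Since ciphertext = plaintext ⊕ K, XORing both sides with plaintext gives K = plaintext ⊕ ciphertext.
01100110 xor 11000110 = 10100000
01101100 xor 10101000 = 11000100
01100001 xor 00011010 = 01111011
01100111 xor 00000010 = 01100101
01111011 xor 10011110 = 11100101
00100000 xor 10001110 = 10101110
01000011 xor 01110101 = 00110110
01100001 xor 00100000 = 01000001
01101001 xor 11011010 = 10110011
01110010 xor 10010010 = 11100000
01101111 xor 01001011 = 00100100
00100000 xor 11111001 = 11011001
01110101 xor 00001100 = 01111001
01100100 xor 10101111 = 11001011

10100000 11000100 01111011 01100101 11100101 10101110 00110110 01000001 10110011 11100000 00100100 11011001 01111001 11001011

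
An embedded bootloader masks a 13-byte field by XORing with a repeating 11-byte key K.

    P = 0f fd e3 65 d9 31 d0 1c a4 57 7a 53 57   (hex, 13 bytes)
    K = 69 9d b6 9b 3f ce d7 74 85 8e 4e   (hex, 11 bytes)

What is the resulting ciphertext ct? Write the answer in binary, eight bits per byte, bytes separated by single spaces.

The 11-byte key repeats, so the effective keystream is 69 9d b6 9b 3f ce d7 74 85 8e 4e 69 9d.
byte 0: 0f xor 69 = 66
byte 1: fd xor 9d = 60
byte 2: e3 xor b6 = 55
byte 3: 65 xor 9b = fe
byte 4: d9 xor 3f = e6
byte 5: 31 xor ce = ff
byte 6: d0 xor d7 = 07
byte 7: 1c xor 74 = 68
byte 8: a4 xor 85 = 21
byte 9: 57 xor 8e = d9
byte 10: 7a xor 4e = 34
byte 11: 53 xor 69 = 3a
byte 12: 57 xor 9d = ca

01100110 01100000 01010101 11111110 11100110 11111111 00000111 01101000 00100001 11011001 00110100 00111010 11001010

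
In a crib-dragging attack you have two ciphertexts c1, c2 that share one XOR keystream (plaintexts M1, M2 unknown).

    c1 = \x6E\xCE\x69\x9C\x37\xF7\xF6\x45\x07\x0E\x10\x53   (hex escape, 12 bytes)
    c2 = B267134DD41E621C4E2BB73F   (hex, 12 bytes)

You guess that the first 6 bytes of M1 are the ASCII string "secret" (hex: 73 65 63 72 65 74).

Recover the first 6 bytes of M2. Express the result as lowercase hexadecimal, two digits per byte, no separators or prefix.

First, c1 ⊕ c2 = (M1 ⊕ K) ⊕ (M2 ⊕ K) = M1 ⊕ M2, so the key drops out. Then M2 = (M1 ⊕ M2) ⊕ M1 over the first 6 bytes.
byte 0: (6e ^ b2) ^ 73 = dc ^ 73 = af
byte 1: (ce ^ 67) ^ 65 = a9 ^ 65 = cc
byte 2: (69 ^ 13) ^ 63 = 7a ^ 63 = 19
byte 3: (9c ^ 4d) ^ 72 = d1 ^ 72 = a3
byte 4: (37 ^ d4) ^ 65 = e3 ^ 65 = 86
byte 5: (f7 ^ 1e) ^ 74 = e9 ^ 74 = 9d

afcc19a3869d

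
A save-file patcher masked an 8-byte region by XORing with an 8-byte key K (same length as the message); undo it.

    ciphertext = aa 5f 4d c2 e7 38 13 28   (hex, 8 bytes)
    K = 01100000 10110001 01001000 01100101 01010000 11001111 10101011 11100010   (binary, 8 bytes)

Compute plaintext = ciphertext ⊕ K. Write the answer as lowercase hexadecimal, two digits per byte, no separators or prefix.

170 XOR  96 = 202
 95 XOR 177 = 238
 77 XOR  72 =   5
194 XOR 101 = 167
231 XOR  80 = 183
 56 XOR 207 = 247
 19 XOR 171 = 184
 40 XOR 226 = 202

caee05a7b7f7b8ca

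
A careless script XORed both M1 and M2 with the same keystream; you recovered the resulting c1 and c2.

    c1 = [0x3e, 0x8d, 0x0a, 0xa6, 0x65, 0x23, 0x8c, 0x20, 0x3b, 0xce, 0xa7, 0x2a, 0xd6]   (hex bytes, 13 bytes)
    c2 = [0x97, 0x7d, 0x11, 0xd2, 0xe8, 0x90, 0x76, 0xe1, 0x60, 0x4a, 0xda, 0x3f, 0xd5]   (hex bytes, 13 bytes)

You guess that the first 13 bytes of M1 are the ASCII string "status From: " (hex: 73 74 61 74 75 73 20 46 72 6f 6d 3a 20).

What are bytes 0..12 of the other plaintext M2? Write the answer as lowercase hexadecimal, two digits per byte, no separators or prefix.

da847a00f8c0da8729eb102f23

First, c1 ⊕ c2 = (M1 ⊕ K) ⊕ (M2 ⊕ K) = M1 ⊕ M2, so the key drops out. Then M2 = (M1 ⊕ M2) ⊕ M1 over the first 13 bytes.
byte 0: (3e xor 97) xor 73 = a9 xor 73 = da
byte 1: (8d xor 7d) xor 74 = f0 xor 74 = 84
byte 2: (0a xor 11) xor 61 = 1b xor 61 = 7a
byte 3: (a6 xor d2) xor 74 = 74 xor 74 = 00
byte 4: (65 xor e8) xor 75 = 8d xor 75 = f8
byte 5: (23 xor 90) xor 73 = b3 xor 73 = c0
byte 6: (8c xor 76) xor 20 = fa xor 20 = da
byte 7: (20 xor e1) xor 46 = c1 xor 46 = 87
byte 8: (3b xor 60) xor 72 = 5b xor 72 = 29
byte 9: (ce xor 4a) xor 6f = 84 xor 6f = eb
byte 10: (a7 xor da) xor 6d = 7d xor 6d = 10
byte 11: (2a xor 3f) xor 3a = 15 xor 3a = 2f
byte 12: (d6 xor d5) xor 20 = 03 xor 20 = 23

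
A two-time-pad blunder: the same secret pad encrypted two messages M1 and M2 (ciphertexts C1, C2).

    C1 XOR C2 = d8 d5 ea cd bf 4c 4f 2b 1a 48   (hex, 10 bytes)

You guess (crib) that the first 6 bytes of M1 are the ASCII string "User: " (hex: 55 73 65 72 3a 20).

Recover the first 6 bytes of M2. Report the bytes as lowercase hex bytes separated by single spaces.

8d a6 8f bf 85 6c

Since C1 ⊕ C2 = M1 ⊕ M2, XORing with the guessed M1 bytes yields the corresponding M2 bytes: M2 = (C1 ⊕ C2) ⊕ M1.
11011000 ⊕ 01010101 = 10001101
11010101 ⊕ 01110011 = 10100110
11101010 ⊕ 01100101 = 10001111
11001101 ⊕ 01110010 = 10111111
10111111 ⊕ 00111010 = 10000101
01001100 ⊕ 00100000 = 01101100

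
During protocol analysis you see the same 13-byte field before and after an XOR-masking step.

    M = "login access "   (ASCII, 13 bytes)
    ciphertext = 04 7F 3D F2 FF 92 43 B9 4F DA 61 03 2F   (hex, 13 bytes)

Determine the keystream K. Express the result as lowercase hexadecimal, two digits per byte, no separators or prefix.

68105a9b91b222da2cbf12700f

Since ciphertext = M ⊕ K, XORing both sides with M gives K = M ⊕ ciphertext.
6c xor 04 = 68
6f xor 7f = 10
67 xor 3d = 5a
69 xor f2 = 9b
6e xor ff = 91
20 xor 92 = b2
61 xor 43 = 22
63 xor b9 = da
63 xor 4f = 2c
65 xor da = bf
73 xor 61 = 12
73 xor 03 = 70
20 xor 2f = 0f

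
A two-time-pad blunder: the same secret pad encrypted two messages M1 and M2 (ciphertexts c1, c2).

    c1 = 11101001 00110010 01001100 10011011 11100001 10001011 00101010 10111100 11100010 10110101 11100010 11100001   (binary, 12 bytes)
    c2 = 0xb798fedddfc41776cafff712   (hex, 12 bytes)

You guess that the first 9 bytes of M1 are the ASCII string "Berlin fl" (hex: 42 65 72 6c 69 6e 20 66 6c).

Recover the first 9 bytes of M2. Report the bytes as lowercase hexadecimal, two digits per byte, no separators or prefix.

1ccfc02a57211dac44

First, c1 ⊕ c2 = (M1 ⊕ K) ⊕ (M2 ⊕ K) = M1 ⊕ M2, so the key drops out. Then M2 = (M1 ⊕ M2) ⊕ M1 over the first 9 bytes.
byte 0: (e9 xor b7) xor 42 = 5e xor 42 = 1c
byte 1: (32 xor 98) xor 65 = aa xor 65 = cf
byte 2: (4c xor fe) xor 72 = b2 xor 72 = c0
byte 3: (9b xor dd) xor 6c = 46 xor 6c = 2a
byte 4: (e1 xor df) xor 69 = 3e xor 69 = 57
byte 5: (8b xor c4) xor 6e = 4f xor 6e = 21
byte 6: (2a xor 17) xor 20 = 3d xor 20 = 1d
byte 7: (bc xor 76) xor 66 = ca xor 66 = ac
byte 8: (e2 xor ca) xor 6c = 28 xor 6c = 44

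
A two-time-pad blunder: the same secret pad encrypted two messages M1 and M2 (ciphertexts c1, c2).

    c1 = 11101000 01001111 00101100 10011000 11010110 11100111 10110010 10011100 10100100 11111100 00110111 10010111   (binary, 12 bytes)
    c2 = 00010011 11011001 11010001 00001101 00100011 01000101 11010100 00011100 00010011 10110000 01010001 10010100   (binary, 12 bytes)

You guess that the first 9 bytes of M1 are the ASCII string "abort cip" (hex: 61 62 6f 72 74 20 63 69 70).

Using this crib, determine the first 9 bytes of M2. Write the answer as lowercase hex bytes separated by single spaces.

9a f4 92 e7 81 82 05 e9 c7

First, c1 ⊕ c2 = (M1 ⊕ K) ⊕ (M2 ⊕ K) = M1 ⊕ M2, so the key drops out. Then M2 = (M1 ⊕ M2) ⊕ M1 over the first 9 bytes.
byte 0: (e8 XOR 13) XOR 61 = fb XOR 61 = 9a
byte 1: (4f XOR d9) XOR 62 = 96 XOR 62 = f4
byte 2: (2c XOR d1) XOR 6f = fd XOR 6f = 92
byte 3: (98 XOR 0d) XOR 72 = 95 XOR 72 = e7
byte 4: (d6 XOR 23) XOR 74 = f5 XOR 74 = 81
byte 5: (e7 XOR 45) XOR 20 = a2 XOR 20 = 82
byte 6: (b2 XOR d4) XOR 63 = 66 XOR 63 = 05
byte 7: (9c XOR 1c) XOR 69 = 80 XOR 69 = e9
byte 8: (a4 XOR 13) XOR 70 = b7 XOR 70 = c7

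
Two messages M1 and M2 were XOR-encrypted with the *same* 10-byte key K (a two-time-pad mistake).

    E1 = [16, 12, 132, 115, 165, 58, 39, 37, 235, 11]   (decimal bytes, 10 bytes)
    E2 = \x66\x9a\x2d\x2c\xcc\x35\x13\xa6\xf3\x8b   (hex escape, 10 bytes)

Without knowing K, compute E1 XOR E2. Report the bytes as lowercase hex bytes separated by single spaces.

76 96 a9 5f 69 0f 34 83 18 80

E1 ⊕ E2 = (M1 ⊕ K) ⊕ (M2 ⊕ K) = M1 ⊕ M2 — the shared key cancels under XOR.
10 ^ 66 = 76
0c ^ 9a = 96
84 ^ 2d = a9
73 ^ 2c = 5f
a5 ^ cc = 69
3a ^ 35 = 0f
27 ^ 13 = 34
25 ^ a6 = 83
eb ^ f3 = 18
0b ^ 8b = 80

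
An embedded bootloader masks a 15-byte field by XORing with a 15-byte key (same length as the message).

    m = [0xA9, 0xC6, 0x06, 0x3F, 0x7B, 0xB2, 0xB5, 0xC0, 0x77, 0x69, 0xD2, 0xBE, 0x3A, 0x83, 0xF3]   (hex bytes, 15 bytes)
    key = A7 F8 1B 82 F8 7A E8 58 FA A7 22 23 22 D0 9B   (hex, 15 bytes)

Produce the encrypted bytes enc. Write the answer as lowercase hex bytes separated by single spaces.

XOR is its own inverse, so applying the key byte-wise gives the result directly.
byte 0: 169 XOR 167 =  14
byte 1: 198 XOR 248 =  62
byte 2:   6 XOR  27 =  29
byte 3:  63 XOR 130 = 189
byte 4: 123 XOR 248 = 131
byte 5: 178 XOR 122 = 200
byte 6: 181 XOR 232 =  93
byte 7: 192 XOR  88 = 152
byte 8: 119 XOR 250 = 141
byte 9: 105 XOR 167 = 206
byte 10: 210 XOR  34 = 240
byte 11: 190 XOR  35 = 157
byte 12:  58 XOR  34 =  24
byte 13: 131 XOR 208 =  83
byte 14: 243 XOR 155 = 104

0e 3e 1d bd 83 c8 5d 98 8d ce f0 9d 18 53 68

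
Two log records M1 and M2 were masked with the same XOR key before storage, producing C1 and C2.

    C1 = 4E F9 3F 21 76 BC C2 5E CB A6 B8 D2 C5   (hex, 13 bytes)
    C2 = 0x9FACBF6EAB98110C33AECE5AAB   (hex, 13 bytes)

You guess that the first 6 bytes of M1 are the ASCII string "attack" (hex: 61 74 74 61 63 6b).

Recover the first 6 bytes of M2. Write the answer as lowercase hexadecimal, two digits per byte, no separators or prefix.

First, C1 ⊕ C2 = (M1 ⊕ K) ⊕ (M2 ⊕ K) = M1 ⊕ M2, so the key drops out. Then M2 = (M1 ⊕ M2) ⊕ M1 over the first 6 bytes.
byte 0: (4e xor 9f) xor 61 = d1 xor 61 = b0
byte 1: (f9 xor ac) xor 74 = 55 xor 74 = 21
byte 2: (3f xor bf) xor 74 = 80 xor 74 = f4
byte 3: (21 xor 6e) xor 61 = 4f xor 61 = 2e
byte 4: (76 xor ab) xor 63 = dd xor 63 = be
byte 5: (bc xor 98) xor 6b = 24 xor 6b = 4f

b021f42ebe4f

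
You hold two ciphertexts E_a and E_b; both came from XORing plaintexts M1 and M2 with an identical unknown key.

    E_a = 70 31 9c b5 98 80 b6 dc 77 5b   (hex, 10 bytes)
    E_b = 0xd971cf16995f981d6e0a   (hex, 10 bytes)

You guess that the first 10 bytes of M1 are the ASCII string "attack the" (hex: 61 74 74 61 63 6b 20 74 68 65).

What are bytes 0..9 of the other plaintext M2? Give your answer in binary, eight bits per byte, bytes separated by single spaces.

11001000 00110100 00100111 11000010 01100010 10110100 00001110 10110101 01110001 00110100

First, E_a ⊕ E_b = (M1 ⊕ K) ⊕ (M2 ⊕ K) = M1 ⊕ M2, so the key drops out. Then M2 = (M1 ⊕ M2) ⊕ M1 over the first 10 bytes.
byte 0: (70 ⊕ d9) ⊕ 61 = a9 ⊕ 61 = c8
byte 1: (31 ⊕ 71) ⊕ 74 = 40 ⊕ 74 = 34
byte 2: (9c ⊕ cf) ⊕ 74 = 53 ⊕ 74 = 27
byte 3: (b5 ⊕ 16) ⊕ 61 = a3 ⊕ 61 = c2
byte 4: (98 ⊕ 99) ⊕ 63 = 01 ⊕ 63 = 62
byte 5: (80 ⊕ 5f) ⊕ 6b = df ⊕ 6b = b4
byte 6: (b6 ⊕ 98) ⊕ 20 = 2e ⊕ 20 = 0e
byte 7: (dc ⊕ 1d) ⊕ 74 = c1 ⊕ 74 = b5
byte 8: (77 ⊕ 6e) ⊕ 68 = 19 ⊕ 68 = 71
byte 9: (5b ⊕ 0a) ⊕ 65 = 51 ⊕ 65 = 34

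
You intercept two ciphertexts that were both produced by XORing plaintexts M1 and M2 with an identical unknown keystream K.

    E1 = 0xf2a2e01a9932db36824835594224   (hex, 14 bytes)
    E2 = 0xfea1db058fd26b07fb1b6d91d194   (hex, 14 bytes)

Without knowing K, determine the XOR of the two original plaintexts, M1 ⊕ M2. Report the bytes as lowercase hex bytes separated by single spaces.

0c 03 3b 1f 16 e0 b0 31 79 53 58 c8 93 b0

E1 ⊕ E2 = (M1 ⊕ K) ⊕ (M2 ⊕ K) = M1 ⊕ M2 — the shared key cancels under XOR.
byte 0: f2 xor fe = 0c
byte 1: a2 xor a1 = 03
byte 2: e0 xor db = 3b
byte 3: 1a xor 05 = 1f
byte 4: 99 xor 8f = 16
byte 5: 32 xor d2 = e0
byte 6: db xor 6b = b0
byte 7: 36 xor 07 = 31
byte 8: 82 xor fb = 79
byte 9: 48 xor 1b = 53
byte 10: 35 xor 6d = 58
byte 11: 59 xor 91 = c8
byte 12: 42 xor d1 = 93
byte 13: 24 xor 94 = b0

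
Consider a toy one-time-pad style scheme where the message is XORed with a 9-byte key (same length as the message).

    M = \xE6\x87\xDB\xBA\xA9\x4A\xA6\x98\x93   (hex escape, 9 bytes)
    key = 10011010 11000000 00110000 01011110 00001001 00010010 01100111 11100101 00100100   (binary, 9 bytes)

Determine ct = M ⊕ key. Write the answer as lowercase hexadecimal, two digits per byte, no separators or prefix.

7c47ebe4a058c17db7

e6 ⊕ 9a = 7c
87 ⊕ c0 = 47
db ⊕ 30 = eb
ba ⊕ 5e = e4
a9 ⊕ 09 = a0
4a ⊕ 12 = 58
a6 ⊕ 67 = c1
98 ⊕ e5 = 7d
93 ⊕ 24 = b7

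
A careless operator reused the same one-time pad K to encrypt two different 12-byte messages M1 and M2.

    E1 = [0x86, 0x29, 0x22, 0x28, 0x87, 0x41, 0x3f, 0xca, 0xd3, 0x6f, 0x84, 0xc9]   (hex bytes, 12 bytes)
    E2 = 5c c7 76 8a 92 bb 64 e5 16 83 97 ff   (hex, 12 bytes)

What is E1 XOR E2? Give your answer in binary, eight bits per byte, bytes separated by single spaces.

E1 ⊕ E2 = (M1 ⊕ K) ⊕ (M2 ⊕ K) = M1 ⊕ M2 — the shared key cancels under XOR.
byte 0: 86 ^ 5c = da
byte 1: 29 ^ c7 = ee
byte 2: 22 ^ 76 = 54
byte 3: 28 ^ 8a = a2
byte 4: 87 ^ 92 = 15
byte 5: 41 ^ bb = fa
byte 6: 3f ^ 64 = 5b
byte 7: ca ^ e5 = 2f
byte 8: d3 ^ 16 = c5
byte 9: 6f ^ 83 = ec
byte 10: 84 ^ 97 = 13
byte 11: c9 ^ ff = 36

11011010 11101110 01010100 10100010 00010101 11111010 01011011 00101111 11000101 11101100 00010011 00110110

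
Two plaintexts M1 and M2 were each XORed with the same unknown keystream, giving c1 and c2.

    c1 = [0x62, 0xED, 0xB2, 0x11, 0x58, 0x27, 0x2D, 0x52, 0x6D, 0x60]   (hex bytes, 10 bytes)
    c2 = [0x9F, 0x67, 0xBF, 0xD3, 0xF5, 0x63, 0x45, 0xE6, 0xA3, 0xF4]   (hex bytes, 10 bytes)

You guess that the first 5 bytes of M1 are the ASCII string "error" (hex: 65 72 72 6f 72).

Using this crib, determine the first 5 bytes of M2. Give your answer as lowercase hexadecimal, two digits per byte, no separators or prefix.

98f87faddf

First, c1 ⊕ c2 = (M1 ⊕ K) ⊕ (M2 ⊕ K) = M1 ⊕ M2, so the key drops out. Then M2 = (M1 ⊕ M2) ⊕ M1 over the first 5 bytes.
byte 0: (62 xor 9f) xor 65 = fd xor 65 = 98
byte 1: (ed xor 67) xor 72 = 8a xor 72 = f8
byte 2: (b2 xor bf) xor 72 = 0d xor 72 = 7f
byte 3: (11 xor d3) xor 6f = c2 xor 6f = ad
byte 4: (58 xor f5) xor 72 = ad xor 72 = df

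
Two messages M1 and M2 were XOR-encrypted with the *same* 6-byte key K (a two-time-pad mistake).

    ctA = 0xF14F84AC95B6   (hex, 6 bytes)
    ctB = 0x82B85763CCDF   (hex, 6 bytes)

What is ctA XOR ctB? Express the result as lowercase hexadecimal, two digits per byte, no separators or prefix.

73f7d3cf5969

ctA ⊕ ctB = (M1 ⊕ K) ⊕ (M2 ⊕ K) = M1 ⊕ M2 — the shared key cancels under XOR.
f1 xor 82 = 73
4f xor b8 = f7
84 xor 57 = d3
ac xor 63 = cf
95 xor cc = 59
b6 xor df = 69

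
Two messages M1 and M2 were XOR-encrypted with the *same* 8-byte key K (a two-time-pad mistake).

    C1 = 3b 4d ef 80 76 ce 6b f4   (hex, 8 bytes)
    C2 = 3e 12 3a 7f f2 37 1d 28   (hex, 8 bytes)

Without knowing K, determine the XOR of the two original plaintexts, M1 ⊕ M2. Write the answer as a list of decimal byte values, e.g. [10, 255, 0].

[5, 95, 213, 255, 132, 249, 118, 220]

C1 ⊕ C2 = (M1 ⊕ K) ⊕ (M2 ⊕ K) = M1 ⊕ M2 — the shared key cancels under XOR.
 59 ⊕  62 =   5
 77 ⊕  18 =  95
239 ⊕  58 = 213
128 ⊕ 127 = 255
118 ⊕ 242 = 132
206 ⊕  55 = 249
107 ⊕  29 = 118
244 ⊕  40 = 220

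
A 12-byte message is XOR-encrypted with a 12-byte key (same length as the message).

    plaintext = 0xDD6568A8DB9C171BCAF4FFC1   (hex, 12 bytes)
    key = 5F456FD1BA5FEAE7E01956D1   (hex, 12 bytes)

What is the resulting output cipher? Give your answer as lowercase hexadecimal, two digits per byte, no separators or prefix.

8220077961c3fdfc2aeda910

XOR is its own inverse, so applying the key byte-wise gives the result directly.
dd ⊕ 5f = 82
65 ⊕ 45 = 20
68 ⊕ 6f = 07
a8 ⊕ d1 = 79
db ⊕ ba = 61
9c ⊕ 5f = c3
17 ⊕ ea = fd
1b ⊕ e7 = fc
ca ⊕ e0 = 2a
f4 ⊕ 19 = ed
ff ⊕ 56 = a9
c1 ⊕ d1 = 10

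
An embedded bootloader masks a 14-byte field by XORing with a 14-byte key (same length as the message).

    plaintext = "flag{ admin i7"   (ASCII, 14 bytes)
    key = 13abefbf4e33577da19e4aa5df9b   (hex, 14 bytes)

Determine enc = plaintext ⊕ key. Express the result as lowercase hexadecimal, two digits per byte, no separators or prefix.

66 ^ 13 = 75
6c ^ ab = c7
61 ^ ef = 8e
67 ^ bf = d8
7b ^ 4e = 35
20 ^ 33 = 13
61 ^ 57 = 36
64 ^ 7d = 19
6d ^ a1 = cc
69 ^ 9e = f7
6e ^ 4a = 24
20 ^ a5 = 85
69 ^ df = b6
37 ^ 9b = ac

75c78ed835133619ccf72485b6ac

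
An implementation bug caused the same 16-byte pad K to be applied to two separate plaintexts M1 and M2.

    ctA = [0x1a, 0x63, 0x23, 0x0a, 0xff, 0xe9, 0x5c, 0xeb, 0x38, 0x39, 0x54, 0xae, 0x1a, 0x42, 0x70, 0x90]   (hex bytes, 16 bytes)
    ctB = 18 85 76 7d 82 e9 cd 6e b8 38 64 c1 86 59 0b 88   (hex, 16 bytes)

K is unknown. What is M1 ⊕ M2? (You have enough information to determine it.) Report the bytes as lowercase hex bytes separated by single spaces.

ctA ⊕ ctB = (M1 ⊕ K) ⊕ (M2 ⊕ K) = M1 ⊕ M2 — the shared key cancels under XOR.
1a xor 18 = 02
63 xor 85 = e6
23 xor 76 = 55
0a xor 7d = 77
ff xor 82 = 7d
e9 xor e9 = 00
5c xor cd = 91
eb xor 6e = 85
38 xor b8 = 80
39 xor 38 = 01
54 xor 64 = 30
ae xor c1 = 6f
1a xor 86 = 9c
42 xor 59 = 1b
70 xor 0b = 7b
90 xor 88 = 18

02 e6 55 77 7d 00 91 85 80 01 30 6f 9c 1b 7b 18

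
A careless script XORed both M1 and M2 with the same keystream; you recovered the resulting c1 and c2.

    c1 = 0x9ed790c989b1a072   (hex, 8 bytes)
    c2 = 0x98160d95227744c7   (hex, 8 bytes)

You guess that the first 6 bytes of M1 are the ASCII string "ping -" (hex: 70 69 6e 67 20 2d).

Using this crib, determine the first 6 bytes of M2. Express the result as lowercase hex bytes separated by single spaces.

76 a8 f3 3b 8b eb

First, c1 ⊕ c2 = (M1 ⊕ K) ⊕ (M2 ⊕ K) = M1 ⊕ M2, so the key drops out. Then M2 = (M1 ⊕ M2) ⊕ M1 over the first 6 bytes.
byte 0: (9e ⊕ 98) ⊕ 70 = 06 ⊕ 70 = 76
byte 1: (d7 ⊕ 16) ⊕ 69 = c1 ⊕ 69 = a8
byte 2: (90 ⊕ 0d) ⊕ 6e = 9d ⊕ 6e = f3
byte 3: (c9 ⊕ 95) ⊕ 67 = 5c ⊕ 67 = 3b
byte 4: (89 ⊕ 22) ⊕ 20 = ab ⊕ 20 = 8b
byte 5: (b1 ⊕ 77) ⊕ 2d = c6 ⊕ 2d = eb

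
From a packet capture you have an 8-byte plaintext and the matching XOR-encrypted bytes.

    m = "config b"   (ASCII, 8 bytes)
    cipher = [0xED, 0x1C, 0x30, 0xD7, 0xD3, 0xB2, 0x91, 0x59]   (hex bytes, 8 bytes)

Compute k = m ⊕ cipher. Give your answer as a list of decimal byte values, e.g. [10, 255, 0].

[142, 115, 94, 177, 186, 213, 177, 59]

Since cipher = m ⊕ k, XORing both sides with m gives k = m ⊕ cipher.
byte 0:  99 ⊕ 237 = 142
byte 1: 111 ⊕  28 = 115
byte 2: 110 ⊕  48 =  94
byte 3: 102 ⊕ 215 = 177
byte 4: 105 ⊕ 211 = 186
byte 5: 103 ⊕ 178 = 213
byte 6:  32 ⊕ 145 = 177
byte 7:  98 ⊕  89 =  59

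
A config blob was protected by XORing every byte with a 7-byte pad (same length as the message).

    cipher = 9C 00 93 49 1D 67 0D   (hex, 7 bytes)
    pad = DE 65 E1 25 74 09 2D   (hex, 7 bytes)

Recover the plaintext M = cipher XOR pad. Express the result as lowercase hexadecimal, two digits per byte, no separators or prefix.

byte 0: 9c xor de = 42
byte 1: 00 xor 65 = 65
byte 2: 93 xor e1 = 72
byte 3: 49 xor 25 = 6c
byte 4: 1d xor 74 = 69
byte 5: 67 xor 09 = 6e
byte 6: 0d xor 2d = 20

4265726c696e20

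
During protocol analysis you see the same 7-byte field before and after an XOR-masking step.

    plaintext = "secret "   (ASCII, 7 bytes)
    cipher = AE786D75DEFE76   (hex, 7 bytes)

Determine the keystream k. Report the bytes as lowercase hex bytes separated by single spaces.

Since cipher = plaintext ⊕ k, XORing both sides with plaintext gives k = plaintext ⊕ cipher.
byte 0: 115 XOR 174 = 221
byte 1: 101 XOR 120 =  29
byte 2:  99 XOR 109 =  14
byte 3: 114 XOR 117 =   7
byte 4: 101 XOR 222 = 187
byte 5: 116 XOR 254 = 138
byte 6:  32 XOR 118 =  86

dd 1d 0e 07 bb 8a 56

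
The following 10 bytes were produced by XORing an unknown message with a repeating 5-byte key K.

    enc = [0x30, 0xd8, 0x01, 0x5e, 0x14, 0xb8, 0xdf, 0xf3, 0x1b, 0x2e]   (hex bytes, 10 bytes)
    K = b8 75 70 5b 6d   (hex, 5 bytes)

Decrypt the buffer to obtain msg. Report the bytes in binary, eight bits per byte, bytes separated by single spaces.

10001000 10101101 01110001 00000101 01111001 00000000 10101010 10000011 01000000 01000011

The 5-byte key repeats, so the effective keystream is b8 75 70 5b 6d b8 75 70 5b 6d.
byte 0: 30 XOR b8 = 88
byte 1: d8 XOR 75 = ad
byte 2: 01 XOR 70 = 71
byte 3: 5e XOR 5b = 05
byte 4: 14 XOR 6d = 79
byte 5: b8 XOR b8 = 00
byte 6: df XOR 75 = aa
byte 7: f3 XOR 70 = 83
byte 8: 1b XOR 5b = 40
byte 9: 2e XOR 6d = 43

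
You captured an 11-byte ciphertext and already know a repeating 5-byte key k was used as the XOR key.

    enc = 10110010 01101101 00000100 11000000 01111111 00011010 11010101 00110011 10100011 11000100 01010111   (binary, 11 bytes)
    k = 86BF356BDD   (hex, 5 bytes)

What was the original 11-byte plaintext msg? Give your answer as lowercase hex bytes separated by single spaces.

The 5-byte key repeats, so the effective keystream is 86 bf 35 6b dd 86 bf 35 6b dd 86.
byte 0: b2 XOR 86 = 34
byte 1: 6d XOR bf = d2
byte 2: 04 XOR 35 = 31
byte 3: c0 XOR 6b = ab
byte 4: 7f XOR dd = a2
byte 5: 1a XOR 86 = 9c
byte 6: d5 XOR bf = 6a
byte 7: 33 XOR 35 = 06
byte 8: a3 XOR 6b = c8
byte 9: c4 XOR dd = 19
byte 10: 57 XOR 86 = d1

34 d2 31 ab a2 9c 6a 06 c8 19 d1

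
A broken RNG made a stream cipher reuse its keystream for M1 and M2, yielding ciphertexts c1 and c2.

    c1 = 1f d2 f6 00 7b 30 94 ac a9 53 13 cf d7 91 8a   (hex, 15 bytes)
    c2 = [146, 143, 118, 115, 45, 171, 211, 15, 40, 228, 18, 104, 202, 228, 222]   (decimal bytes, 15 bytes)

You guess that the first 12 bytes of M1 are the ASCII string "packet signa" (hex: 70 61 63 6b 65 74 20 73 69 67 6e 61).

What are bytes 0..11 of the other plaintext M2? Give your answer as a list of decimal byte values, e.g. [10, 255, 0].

[253, 60, 227, 24, 51, 239, 103, 208, 232, 208, 111, 198]

First, c1 ⊕ c2 = (M1 ⊕ K) ⊕ (M2 ⊕ K) = M1 ⊕ M2, so the key drops out. Then M2 = (M1 ⊕ M2) ⊕ M1 over the first 12 bytes.
byte 0: (1f ⊕ 92) ⊕ 70 = 8d ⊕ 70 = fd
byte 1: (d2 ⊕ 8f) ⊕ 61 = 5d ⊕ 61 = 3c
byte 2: (f6 ⊕ 76) ⊕ 63 = 80 ⊕ 63 = e3
byte 3: (00 ⊕ 73) ⊕ 6b = 73 ⊕ 6b = 18
byte 4: (7b ⊕ 2d) ⊕ 65 = 56 ⊕ 65 = 33
byte 5: (30 ⊕ ab) ⊕ 74 = 9b ⊕ 74 = ef
byte 6: (94 ⊕ d3) ⊕ 20 = 47 ⊕ 20 = 67
byte 7: (ac ⊕ 0f) ⊕ 73 = a3 ⊕ 73 = d0
byte 8: (a9 ⊕ 28) ⊕ 69 = 81 ⊕ 69 = e8
byte 9: (53 ⊕ e4) ⊕ 67 = b7 ⊕ 67 = d0
byte 10: (13 ⊕ 12) ⊕ 6e = 01 ⊕ 6e = 6f
byte 11: (cf ⊕ 68) ⊕ 61 = a7 ⊕ 61 = c6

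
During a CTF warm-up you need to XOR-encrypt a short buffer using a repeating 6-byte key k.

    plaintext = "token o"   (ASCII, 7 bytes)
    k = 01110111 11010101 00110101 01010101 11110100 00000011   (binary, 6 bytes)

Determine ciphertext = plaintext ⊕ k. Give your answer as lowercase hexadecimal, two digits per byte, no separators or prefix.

The 6-byte key repeats, so the effective keystream is 77 d5 35 55 f4 03 77.
byte 0: 74 XOR 77 = 03
byte 1: 6f XOR d5 = ba
byte 2: 6b XOR 35 = 5e
byte 3: 65 XOR 55 = 30
byte 4: 6e XOR f4 = 9a
byte 5: 20 XOR 03 = 23
byte 6: 6f XOR 77 = 18

03ba5e309a2318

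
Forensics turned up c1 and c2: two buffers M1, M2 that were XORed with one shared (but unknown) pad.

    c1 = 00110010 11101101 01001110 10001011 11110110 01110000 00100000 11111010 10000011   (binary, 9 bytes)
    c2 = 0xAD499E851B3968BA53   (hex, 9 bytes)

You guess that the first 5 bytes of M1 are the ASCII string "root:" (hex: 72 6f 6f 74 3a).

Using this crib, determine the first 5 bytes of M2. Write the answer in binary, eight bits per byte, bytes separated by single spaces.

First, c1 ⊕ c2 = (M1 ⊕ K) ⊕ (M2 ⊕ K) = M1 ⊕ M2, so the key drops out. Then M2 = (M1 ⊕ M2) ⊕ M1 over the first 5 bytes.
byte 0: (32 XOR ad) XOR 72 = 9f XOR 72 = ed
byte 1: (ed XOR 49) XOR 6f = a4 XOR 6f = cb
byte 2: (4e XOR 9e) XOR 6f = d0 XOR 6f = bf
byte 3: (8b XOR 85) XOR 74 = 0e XOR 74 = 7a
byte 4: (f6 XOR 1b) XOR 3a = ed XOR 3a = d7

11101101 11001011 10111111 01111010 11010111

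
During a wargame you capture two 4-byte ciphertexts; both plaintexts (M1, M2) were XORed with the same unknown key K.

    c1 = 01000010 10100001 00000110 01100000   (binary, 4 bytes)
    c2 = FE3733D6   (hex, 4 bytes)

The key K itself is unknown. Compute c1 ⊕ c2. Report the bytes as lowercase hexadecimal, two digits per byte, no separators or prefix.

c1 ⊕ c2 = (M1 ⊕ K) ⊕ (M2 ⊕ K) = M1 ⊕ M2 — the shared key cancels under XOR.
42 XOR fe = bc
a1 XOR 37 = 96
06 XOR 33 = 35
60 XOR d6 = b6

bc9635b6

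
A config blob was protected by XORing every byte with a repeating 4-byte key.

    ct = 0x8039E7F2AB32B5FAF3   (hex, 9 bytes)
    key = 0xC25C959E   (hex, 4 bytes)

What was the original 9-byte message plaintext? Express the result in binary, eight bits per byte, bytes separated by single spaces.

01000010 01100101 01110010 01101100 01101001 01101110 00100000 01100100 00110001

The 4-byte key repeats, so the effective keystream is c2 5c 95 9e c2 5c 95 9e c2.
byte 0: 128 XOR 194 =  66
byte 1:  57 XOR  92 = 101
byte 2: 231 XOR 149 = 114
byte 3: 242 XOR 158 = 108
byte 4: 171 XOR 194 = 105
byte 5:  50 XOR  92 = 110
byte 6: 181 XOR 149 =  32
byte 7: 250 XOR 158 = 100
byte 8: 243 XOR 194 =  49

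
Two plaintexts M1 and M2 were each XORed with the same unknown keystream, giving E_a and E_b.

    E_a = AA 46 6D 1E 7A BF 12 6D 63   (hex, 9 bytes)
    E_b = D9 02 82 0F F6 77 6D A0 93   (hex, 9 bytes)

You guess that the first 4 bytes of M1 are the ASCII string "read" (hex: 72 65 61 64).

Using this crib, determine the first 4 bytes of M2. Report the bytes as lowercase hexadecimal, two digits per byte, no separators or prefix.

First, E_a ⊕ E_b = (M1 ⊕ K) ⊕ (M2 ⊕ K) = M1 ⊕ M2, so the key drops out. Then M2 = (M1 ⊕ M2) ⊕ M1 over the first 4 bytes.
byte 0: (aa xor d9) xor 72 = 73 xor 72 = 01
byte 1: (46 xor 02) xor 65 = 44 xor 65 = 21
byte 2: (6d xor 82) xor 61 = ef xor 61 = 8e
byte 3: (1e xor 0f) xor 64 = 11 xor 64 = 75

01218e75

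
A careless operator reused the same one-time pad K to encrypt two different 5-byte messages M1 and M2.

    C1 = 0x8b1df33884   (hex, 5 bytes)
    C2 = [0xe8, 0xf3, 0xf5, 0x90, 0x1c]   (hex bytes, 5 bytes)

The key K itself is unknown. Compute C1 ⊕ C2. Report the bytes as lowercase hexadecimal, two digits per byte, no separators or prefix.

63ee06a898

C1 ⊕ C2 = (M1 ⊕ K) ⊕ (M2 ⊕ K) = M1 ⊕ M2 — the shared key cancels under XOR.
byte 0: 139 ⊕ 232 =  99
byte 1:  29 ⊕ 243 = 238
byte 2: 243 ⊕ 245 =   6
byte 3:  56 ⊕ 144 = 168
byte 4: 132 ⊕  28 = 152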